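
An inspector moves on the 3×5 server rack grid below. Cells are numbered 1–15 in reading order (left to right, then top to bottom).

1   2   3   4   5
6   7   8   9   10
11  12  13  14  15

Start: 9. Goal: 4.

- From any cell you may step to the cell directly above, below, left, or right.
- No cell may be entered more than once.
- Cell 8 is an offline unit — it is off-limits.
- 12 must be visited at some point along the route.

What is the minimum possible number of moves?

7

Any route passes through 12 somewhere between 9 and 4. Summing Manhattan distances along the two legs (9 → 12 → 4) gives a lower bound of 3 + 4 = 7 moves.
A route of 7 moves achieves this: 9 → 14 → 13 → 12 → 7 → 2 → 3 → 4.
Since 7 matches the lower bound, it is optimal.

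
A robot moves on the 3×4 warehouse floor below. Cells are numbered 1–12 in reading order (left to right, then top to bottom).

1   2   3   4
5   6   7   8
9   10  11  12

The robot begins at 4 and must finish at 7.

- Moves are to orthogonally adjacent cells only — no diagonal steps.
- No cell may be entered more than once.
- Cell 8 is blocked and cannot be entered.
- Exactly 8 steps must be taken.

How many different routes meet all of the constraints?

Need simple routes of exactly 8 moves from 4 to 7 (Manhattan distance 2, so 3 moves are spent on a detour and 3 undoing it).
Enumerating: 4 3 2 6 5 9 10 11 7 | 4 3 2 1 5 9 10 6 7 | 4 3 2 1 5 9 10 11 7 | 4 3 2 1 5 6 10 11 7.
That gives 4 routes.

4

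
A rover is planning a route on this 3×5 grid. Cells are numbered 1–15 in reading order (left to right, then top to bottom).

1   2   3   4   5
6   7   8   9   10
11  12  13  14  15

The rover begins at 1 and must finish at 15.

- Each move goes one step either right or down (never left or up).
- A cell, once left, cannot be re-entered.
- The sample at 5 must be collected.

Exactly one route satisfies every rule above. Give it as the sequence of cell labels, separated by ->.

Moves only go right or down, so the column and row indices never decrease.
Route from 1: right 4 to 5, down 2 to 15 — 6 moves in all.
Check: all required cells visited.

1 -> 2 -> 3 -> 4 -> 5 -> 10 -> 15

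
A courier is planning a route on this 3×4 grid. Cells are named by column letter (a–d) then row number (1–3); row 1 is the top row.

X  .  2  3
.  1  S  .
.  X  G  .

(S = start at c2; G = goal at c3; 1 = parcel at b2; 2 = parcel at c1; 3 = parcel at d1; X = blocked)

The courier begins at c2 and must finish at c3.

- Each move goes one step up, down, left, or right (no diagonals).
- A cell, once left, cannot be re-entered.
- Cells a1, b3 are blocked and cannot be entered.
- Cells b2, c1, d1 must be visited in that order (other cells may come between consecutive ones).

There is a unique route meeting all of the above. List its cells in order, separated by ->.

The waypoints must appear in the order b2, c1, d1, with no cell reused.
Route from c2: left 1 to b2, up 1 to b1, right 2 to d1, down 2 to d3, left 1 to c3 — 7 moves in all.
Check: order respected (1 at step 1, 2 at step 3, 3 at step 4).

c2 -> b2 -> b1 -> c1 -> d1 -> d2 -> d3 -> c3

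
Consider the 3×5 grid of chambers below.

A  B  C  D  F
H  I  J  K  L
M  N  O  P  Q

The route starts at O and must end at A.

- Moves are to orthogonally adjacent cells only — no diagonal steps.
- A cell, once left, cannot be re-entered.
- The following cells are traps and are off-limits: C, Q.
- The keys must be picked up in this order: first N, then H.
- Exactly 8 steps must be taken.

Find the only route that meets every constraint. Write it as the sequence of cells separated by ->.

The waypoints must appear in the order N, H, with no cell reused.
Route from O: right to P, up to K, 2× left (reaching I), down to N, left to M, 2× up (reaching A) — 8 moves in all.
Check: order respected (N at step 5, H at step 7); 8 moves as required.

O -> P -> K -> J -> I -> N -> M -> H -> A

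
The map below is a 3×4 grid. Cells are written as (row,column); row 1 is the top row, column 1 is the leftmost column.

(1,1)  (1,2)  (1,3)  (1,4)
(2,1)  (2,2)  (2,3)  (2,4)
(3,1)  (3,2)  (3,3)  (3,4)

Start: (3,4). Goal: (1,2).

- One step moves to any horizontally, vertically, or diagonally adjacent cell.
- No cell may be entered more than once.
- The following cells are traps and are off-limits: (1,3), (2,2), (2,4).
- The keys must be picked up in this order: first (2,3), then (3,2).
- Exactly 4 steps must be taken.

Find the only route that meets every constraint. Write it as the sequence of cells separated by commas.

(3,4), (2,3), (3,2), (2,1), (1,2)

The waypoints must appear in the order (2,3), (3,2), with no cell reused.
Route from (3,4): up-left to (2,3), down-left to (3,2), up-left to (2,1), up-right to (1,2) — 4 moves in all.
Check: order respected ((2,3) at step 1, (3,2) at step 2); 4 moves as required.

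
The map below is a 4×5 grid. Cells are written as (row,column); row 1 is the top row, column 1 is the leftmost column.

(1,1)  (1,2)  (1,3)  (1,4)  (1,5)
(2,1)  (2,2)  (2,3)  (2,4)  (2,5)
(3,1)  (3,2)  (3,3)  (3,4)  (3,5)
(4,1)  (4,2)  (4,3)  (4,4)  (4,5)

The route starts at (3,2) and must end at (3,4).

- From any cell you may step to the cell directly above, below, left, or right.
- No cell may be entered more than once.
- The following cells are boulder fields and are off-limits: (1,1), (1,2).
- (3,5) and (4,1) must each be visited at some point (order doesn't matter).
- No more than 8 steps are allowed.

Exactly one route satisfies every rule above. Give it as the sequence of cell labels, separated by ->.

(3,2) -> (3,1) -> (4,1) -> (4,2) -> (4,3) -> (4,4) -> (4,5) -> (3,5) -> (3,4)

The budget equals the shortest possible length, so every move has to be on a shortest route through the required cells.
Route from (3,2): left 1 to (3,1), down 1 to (4,1), right 4 to (4,5), up 1 to (3,5), left 1 to (3,4) — 8 moves in all.
Check: all required cells visited; 8 ≤ 8 moves.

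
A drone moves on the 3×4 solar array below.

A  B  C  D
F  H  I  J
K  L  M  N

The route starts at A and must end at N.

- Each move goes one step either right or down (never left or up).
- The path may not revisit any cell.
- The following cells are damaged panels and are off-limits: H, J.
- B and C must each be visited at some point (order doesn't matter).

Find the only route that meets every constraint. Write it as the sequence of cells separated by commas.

Moves only go right or down, so the column and row indices never decrease.
Route from A: right 2 to C, down 2 to M, right 1 to N — 5 moves in all.
Check: all required cells visited.

A, B, C, I, M, N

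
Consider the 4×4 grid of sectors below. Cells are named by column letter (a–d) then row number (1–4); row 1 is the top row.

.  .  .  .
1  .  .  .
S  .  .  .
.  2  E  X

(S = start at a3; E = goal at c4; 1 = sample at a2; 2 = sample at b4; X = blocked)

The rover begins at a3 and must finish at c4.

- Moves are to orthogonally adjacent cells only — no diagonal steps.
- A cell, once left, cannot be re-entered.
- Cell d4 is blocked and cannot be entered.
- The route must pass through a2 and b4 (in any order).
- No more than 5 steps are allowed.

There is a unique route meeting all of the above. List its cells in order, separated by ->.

a3 -> a2 -> b2 -> b3 -> b4 -> c4

Any route must reach a2 and b4 and still end at c4 within 5 moves, so the order of the required stops is forced.
Route from a3: up 1 to a2, right 1 to b2, down 2 to b4, right 1 to c4 — 5 moves in all.
Check: all required cells visited; 5 ≤ 5 moves.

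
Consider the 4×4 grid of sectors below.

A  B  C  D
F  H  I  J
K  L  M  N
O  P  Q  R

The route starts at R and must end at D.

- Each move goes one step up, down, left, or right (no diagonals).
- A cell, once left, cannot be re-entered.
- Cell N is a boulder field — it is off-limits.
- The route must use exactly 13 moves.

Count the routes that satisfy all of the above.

9

Need simple routes of exactly 13 moves from R to D (Manhattan distance 3, so 5 moves are spent on a detour and 5 undoing it).
Branch systematically from the start, pruning whenever the remaining move budget drops below the Manhattan distance to D or differs from it in parity. Every completion starts via Q: 9.
That gives 9 routes.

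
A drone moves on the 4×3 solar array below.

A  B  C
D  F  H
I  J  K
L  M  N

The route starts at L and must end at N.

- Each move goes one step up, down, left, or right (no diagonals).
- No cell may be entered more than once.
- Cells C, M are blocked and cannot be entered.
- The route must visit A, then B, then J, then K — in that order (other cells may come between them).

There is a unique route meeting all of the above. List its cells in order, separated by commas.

The waypoints must appear in the order A, B, J, K, with no cell reused.
Route from L: up 3 to A, right 1 to B, down 2 to J, right 1 to K, down 1 to N — 8 moves in all.
Check: order respected (A at step 3, B at step 4, J at step 6, K at step 7).

L, I, D, A, B, F, J, K, N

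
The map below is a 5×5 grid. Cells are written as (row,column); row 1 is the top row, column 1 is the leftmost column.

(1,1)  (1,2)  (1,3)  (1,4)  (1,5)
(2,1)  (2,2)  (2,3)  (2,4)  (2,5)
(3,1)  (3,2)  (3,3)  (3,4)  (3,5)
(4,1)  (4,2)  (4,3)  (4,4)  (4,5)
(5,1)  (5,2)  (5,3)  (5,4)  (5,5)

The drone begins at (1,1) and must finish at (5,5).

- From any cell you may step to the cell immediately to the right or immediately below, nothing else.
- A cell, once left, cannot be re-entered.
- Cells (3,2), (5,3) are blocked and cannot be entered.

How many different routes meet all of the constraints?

A right/down-only route from (1,1) to (5,5) makes exactly 4 down-moves and 4 right-moves in some order.
With no other constraints that would be C(8,4) = 70 routes.
Subtract routes through each blocked cell (inclusion–exclusion for overlaps): − through (3,2): 30 − through (5,3): 15 + through (3,2)&(5,3): 9 → 34.
That gives 34 routes.

34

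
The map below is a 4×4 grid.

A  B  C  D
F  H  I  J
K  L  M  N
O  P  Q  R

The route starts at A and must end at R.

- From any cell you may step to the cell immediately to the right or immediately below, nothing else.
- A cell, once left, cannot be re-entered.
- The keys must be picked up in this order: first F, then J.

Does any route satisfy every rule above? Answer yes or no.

yes

One route that works: A → F → H → I → J → N → R.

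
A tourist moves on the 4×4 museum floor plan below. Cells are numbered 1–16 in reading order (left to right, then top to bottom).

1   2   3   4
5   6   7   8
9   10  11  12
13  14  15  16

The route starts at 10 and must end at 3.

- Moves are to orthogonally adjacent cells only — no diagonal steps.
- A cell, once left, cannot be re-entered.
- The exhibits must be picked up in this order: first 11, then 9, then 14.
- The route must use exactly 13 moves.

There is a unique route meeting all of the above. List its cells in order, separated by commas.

10, 11, 7, 6, 5, 9, 13, 14, 15, 16, 12, 8, 4, 3

The waypoints must appear in the order 11, 9, 14, with no cell reused.
Route from 10: right 1 to 11, up 1 to 7, left 2 to 5, down 2 to 13, right 3 to 16, up 3 to 4, left 1 to 3 — 13 moves in all.
Check: order respected (11 at step 1, 9 at step 5, 14 at step 7); 13 moves as required.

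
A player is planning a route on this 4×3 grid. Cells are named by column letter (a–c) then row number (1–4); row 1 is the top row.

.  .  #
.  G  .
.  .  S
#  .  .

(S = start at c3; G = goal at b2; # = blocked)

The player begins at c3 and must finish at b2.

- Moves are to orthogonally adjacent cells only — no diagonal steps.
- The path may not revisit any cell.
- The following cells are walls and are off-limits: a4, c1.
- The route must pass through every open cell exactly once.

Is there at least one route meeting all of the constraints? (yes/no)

no

Colour the cells like a checkerboard: each orthogonal step flips colour, so a Hamiltonian route alternates colours. Here there are 5 cells of one colour and 5 of the other, with start on the same colour as the goal — the counts and endpoints can't be arranged into an alternating sequence of length 10, so no Hamiltonian route exists.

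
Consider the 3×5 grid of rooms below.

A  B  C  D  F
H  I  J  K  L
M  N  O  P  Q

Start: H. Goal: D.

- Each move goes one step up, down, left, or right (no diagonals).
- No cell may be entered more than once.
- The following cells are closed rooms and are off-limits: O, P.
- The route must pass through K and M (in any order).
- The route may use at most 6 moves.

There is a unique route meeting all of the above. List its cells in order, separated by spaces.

The budget equals the shortest possible length, so every move has to be on a shortest route through the required cells.
Route from H: down 1 to M, right 1 to N, up 1 to I, right 2 to K, up 1 to D — 6 moves in all.
Check: all required cells visited; 6 ≤ 6 moves.

H M N I J K D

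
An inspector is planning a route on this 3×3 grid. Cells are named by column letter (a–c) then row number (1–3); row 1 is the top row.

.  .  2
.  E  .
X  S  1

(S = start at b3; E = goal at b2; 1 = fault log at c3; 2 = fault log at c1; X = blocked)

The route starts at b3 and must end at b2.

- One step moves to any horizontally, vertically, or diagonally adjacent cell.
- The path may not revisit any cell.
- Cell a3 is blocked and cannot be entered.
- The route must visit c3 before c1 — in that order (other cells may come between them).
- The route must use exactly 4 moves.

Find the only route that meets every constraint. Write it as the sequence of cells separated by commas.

The waypoints must appear in the order c3, c1, with no cell reused.
Route from b3: right to c3, 2× up (reaching c1), down-left to b2 — 4 moves in all.
Check: order respected (1 at step 1, 2 at step 3); 4 moves as required.

b3, c3, c2, c1, b2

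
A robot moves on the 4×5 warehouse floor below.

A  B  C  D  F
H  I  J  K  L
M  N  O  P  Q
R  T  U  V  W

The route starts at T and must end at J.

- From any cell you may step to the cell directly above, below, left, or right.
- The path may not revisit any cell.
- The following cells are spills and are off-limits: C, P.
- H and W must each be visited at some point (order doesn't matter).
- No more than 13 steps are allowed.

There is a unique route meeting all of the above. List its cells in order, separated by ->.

T -> R -> M -> H -> I -> N -> O -> U -> V -> W -> Q -> L -> K -> J

Any route must reach H and W and still end at J within 13 moves, so the order of the required stops is forced.
Route from T: left to R, 2× up (reaching H), right to I, down to N, right to O, down to U, 2× right (reaching W), 2× up (reaching L), 2× left (reaching J) — 13 moves in all.
Check: all required cells visited; 13 ≤ 13 moves.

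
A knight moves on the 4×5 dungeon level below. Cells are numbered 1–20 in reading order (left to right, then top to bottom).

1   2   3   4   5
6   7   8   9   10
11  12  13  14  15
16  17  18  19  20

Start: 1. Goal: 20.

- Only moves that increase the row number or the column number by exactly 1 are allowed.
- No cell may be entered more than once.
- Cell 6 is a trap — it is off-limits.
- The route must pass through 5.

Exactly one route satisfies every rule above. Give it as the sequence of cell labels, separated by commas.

Moves only go right or down, so the column and row indices never decrease.
Route from 1: 4× right (reaching 5), 3× down (reaching 20) — 7 moves in all.
Check: all required cells visited.

1, 2, 3, 4, 5, 10, 15, 20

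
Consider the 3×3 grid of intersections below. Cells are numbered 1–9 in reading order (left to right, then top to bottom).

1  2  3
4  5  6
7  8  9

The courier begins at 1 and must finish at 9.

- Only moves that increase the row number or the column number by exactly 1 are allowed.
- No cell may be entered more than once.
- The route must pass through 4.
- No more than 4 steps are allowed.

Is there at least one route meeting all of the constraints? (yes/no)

yes

One route that works: 1 → 4 → 7 → 8 → 9.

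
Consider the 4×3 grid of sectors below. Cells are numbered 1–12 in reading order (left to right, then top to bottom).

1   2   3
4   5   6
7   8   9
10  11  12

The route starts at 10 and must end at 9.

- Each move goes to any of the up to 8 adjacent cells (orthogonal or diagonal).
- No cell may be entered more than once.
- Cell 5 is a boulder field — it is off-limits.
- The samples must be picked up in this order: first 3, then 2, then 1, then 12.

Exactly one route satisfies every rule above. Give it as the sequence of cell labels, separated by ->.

The waypoints must appear in the order 3, 2, 1, 12, with no cell reused.
Route from 10: up-right 2 to 6, up 1 to 3, left 2 to 1, down 2 to 7, down-right 1 to 11, right 1 to 12, up 1 to 9 — 10 moves in all.
Check: order respected (3 at step 3, 2 at step 4, 1 at step 5, 12 at step 9).

10 -> 8 -> 6 -> 3 -> 2 -> 1 -> 4 -> 7 -> 11 -> 12 -> 9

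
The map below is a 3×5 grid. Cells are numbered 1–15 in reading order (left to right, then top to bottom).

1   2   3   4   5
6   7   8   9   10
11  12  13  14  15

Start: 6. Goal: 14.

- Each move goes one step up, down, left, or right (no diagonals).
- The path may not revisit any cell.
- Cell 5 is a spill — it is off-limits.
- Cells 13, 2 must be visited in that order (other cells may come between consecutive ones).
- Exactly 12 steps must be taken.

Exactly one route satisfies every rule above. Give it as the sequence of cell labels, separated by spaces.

The waypoints must appear in the order 13, 2, with no cell reused.
Route from 6: down to 11, 2× right (reaching 13), up to 8, left to 7, up to 2, 2× right (reaching 4), down to 9, right to 10, down to 15, left to 14 — 12 moves in all.
Check: order respected (13 at step 3, 2 at step 6); 12 moves as required.

6 11 12 13 8 7 2 3 4 9 10 15 14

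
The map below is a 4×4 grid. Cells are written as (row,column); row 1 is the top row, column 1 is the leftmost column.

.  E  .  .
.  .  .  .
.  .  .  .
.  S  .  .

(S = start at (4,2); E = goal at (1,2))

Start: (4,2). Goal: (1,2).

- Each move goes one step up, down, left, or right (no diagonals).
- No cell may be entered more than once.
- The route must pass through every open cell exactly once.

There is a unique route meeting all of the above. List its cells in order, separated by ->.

(4,2) -> (4,1) -> (3,1) -> (3,2) -> (3,3) -> (4,3) -> (4,4) -> (3,4) -> (2,4) -> (1,4) -> (1,3) -> (2,3) -> (2,2) -> (2,1) -> (1,1) -> (1,2)

Need to visit all 16 open cells exactly once, starting at (4,2) and ending at (1,2).
Cell (4,4) has only two open neighbours ((3,4) and (4,3)), so the path must pass straight through it: one of those is the cell it's entered from and the other is where it exits.
Route from (4,2): left 1 to (4,1), up 1 to (3,1), right 2 to (3,3), down 1 to (4,3), right 1 to (4,4), up 3 to (1,4), left 1 to (1,3), down 1 to (2,3), left 2 to (2,1), up 1 to (1,1), right 1 to (1,2) — 15 moves in all.
Check: all 16 open cells covered.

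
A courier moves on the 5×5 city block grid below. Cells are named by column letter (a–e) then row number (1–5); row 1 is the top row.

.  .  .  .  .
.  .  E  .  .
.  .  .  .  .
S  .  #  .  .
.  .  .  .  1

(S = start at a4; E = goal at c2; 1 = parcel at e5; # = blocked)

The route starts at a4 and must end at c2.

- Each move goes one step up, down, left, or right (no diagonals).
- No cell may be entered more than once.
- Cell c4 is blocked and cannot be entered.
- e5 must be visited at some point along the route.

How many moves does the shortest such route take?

Any route passes through e5 somewhere between a4 and c2. Summing Manhattan distances along the two legs (a4 → e5 → c2) gives a lower bound of 5 + 5 = 10 moves.
A route of 10 moves achieves this: a4 → a5 → b5 → c5 → d5 → e5 → e4 → e3 → e2 → d2 → c2.
Since 10 matches the lower bound, it is optimal.

10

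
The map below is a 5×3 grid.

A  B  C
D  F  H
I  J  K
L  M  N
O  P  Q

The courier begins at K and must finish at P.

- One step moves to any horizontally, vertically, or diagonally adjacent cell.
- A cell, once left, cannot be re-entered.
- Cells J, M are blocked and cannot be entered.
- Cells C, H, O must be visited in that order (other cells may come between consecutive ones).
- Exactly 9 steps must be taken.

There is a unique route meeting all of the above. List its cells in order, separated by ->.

The waypoints must appear in the order C, H, O, with no cell reused.
Route from K: up-left to F, up-right to C, down to H, up-left to B, down-left to D, 3× down (reaching O), right to P — 9 moves in all.
Check: order respected (C at step 2, H at step 3, O at step 8); 9 moves as required.

K -> F -> C -> H -> B -> D -> I -> L -> O -> P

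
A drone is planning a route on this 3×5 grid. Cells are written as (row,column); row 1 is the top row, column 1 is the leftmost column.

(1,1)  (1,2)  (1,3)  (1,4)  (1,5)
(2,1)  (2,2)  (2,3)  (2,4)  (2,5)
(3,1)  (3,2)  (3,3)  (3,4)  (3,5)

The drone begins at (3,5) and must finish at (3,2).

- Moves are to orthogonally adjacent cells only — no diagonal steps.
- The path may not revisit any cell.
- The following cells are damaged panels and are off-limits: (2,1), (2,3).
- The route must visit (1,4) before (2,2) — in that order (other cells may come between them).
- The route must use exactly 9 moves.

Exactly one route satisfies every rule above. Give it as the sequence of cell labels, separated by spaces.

(3,5) (3,4) (2,4) (2,5) (1,5) (1,4) (1,3) (1,2) (2,2) (3,2)

The waypoints must appear in the order (1,4), (2,2), with no cell reused.
Route from (3,5): left to (3,4), up to (2,4), right to (2,5), up to (1,5), 3× left (reaching (1,2)), 2× down (reaching (3,2)) — 9 moves in all.
Check: order respected ((1,4) at step 5, (2,2) at step 8); 9 moves as required.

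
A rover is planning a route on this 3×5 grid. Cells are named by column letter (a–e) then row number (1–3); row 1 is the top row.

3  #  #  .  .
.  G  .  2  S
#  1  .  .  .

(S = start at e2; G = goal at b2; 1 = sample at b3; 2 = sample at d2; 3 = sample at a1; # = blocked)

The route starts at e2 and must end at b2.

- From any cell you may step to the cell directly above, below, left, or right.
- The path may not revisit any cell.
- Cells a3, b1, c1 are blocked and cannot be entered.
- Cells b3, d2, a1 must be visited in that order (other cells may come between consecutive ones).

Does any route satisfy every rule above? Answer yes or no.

a1 must be visited but has only one open neighbour (a2), and it is neither the start nor the goal — the route would have to enter and leave through a2, re-entering it.

no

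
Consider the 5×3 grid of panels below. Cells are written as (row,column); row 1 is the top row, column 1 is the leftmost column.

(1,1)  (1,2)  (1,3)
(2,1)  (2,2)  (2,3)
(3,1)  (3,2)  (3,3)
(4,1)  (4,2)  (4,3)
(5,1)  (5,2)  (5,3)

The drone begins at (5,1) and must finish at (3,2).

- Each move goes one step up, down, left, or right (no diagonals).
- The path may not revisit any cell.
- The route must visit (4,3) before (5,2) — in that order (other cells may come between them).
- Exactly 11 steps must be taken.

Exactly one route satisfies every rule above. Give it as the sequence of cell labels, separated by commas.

(5,1), (4,1), (3,1), (2,1), (2,2), (2,3), (3,3), (4,3), (5,3), (5,2), (4,2), (3,2)

The waypoints must appear in the order (4,3), (5,2), with no cell reused.
Route from (5,1): up 3 to (2,1), right 2 to (2,3), down 3 to (5,3), left 1 to (5,2), up 2 to (3,2) — 11 moves in all.
Check: order respected ((4,3) at step 7, (5,2) at step 9); 11 moves as required.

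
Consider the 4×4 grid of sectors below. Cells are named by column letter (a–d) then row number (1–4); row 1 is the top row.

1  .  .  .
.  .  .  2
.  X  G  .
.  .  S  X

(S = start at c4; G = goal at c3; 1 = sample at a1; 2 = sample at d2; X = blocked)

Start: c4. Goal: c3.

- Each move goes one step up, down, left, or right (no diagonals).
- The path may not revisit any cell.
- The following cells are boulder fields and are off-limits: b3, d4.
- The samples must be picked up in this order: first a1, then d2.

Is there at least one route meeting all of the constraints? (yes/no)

yes

One route that works: c4 → b4 → a4 → a3 → a2 → a1 → b1 → b2 → c2 → d2 → d3 → c3.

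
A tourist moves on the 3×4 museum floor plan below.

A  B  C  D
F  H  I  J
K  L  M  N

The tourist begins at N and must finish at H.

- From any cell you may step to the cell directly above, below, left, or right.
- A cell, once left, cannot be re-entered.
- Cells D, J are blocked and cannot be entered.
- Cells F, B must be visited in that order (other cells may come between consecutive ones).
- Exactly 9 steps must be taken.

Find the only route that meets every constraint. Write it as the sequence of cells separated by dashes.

N - M - L - K - F - A - B - C - I - H

The waypoints must appear in the order F, B, with no cell reused.
Route from N: 3× left (reaching K), 2× up (reaching A), 2× right (reaching C), down to I, left to H — 9 moves in all.
Check: order respected (F at step 4, B at step 6); 9 moves as required.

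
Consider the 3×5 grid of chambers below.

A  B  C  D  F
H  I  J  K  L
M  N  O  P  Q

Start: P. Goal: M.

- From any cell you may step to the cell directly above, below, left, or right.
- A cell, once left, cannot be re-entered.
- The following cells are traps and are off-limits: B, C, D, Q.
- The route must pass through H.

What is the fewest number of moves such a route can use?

5

Any route passes through H somewhere between P and M. Summing Manhattan distances along the two legs (P → H → M) gives a lower bound of 4 + 1 = 5 moves.
A route of 5 moves achieves this: P → K → J → I → H → M.
Since 5 matches the lower bound, it is optimal.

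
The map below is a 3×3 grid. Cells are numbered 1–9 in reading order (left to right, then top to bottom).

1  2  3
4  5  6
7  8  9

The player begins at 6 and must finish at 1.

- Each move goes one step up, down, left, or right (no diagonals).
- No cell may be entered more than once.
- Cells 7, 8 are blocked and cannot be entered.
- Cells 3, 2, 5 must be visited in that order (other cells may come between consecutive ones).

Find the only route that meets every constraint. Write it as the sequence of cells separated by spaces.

6 3 2 5 4 1

The waypoints must appear in the order 3, 2, 5, with no cell reused.
Route from 6: up to 3, left to 2, down to 5, left to 4, up to 1 — 5 moves in all.
Check: order respected (3 at step 1, 2 at step 2, 5 at step 3).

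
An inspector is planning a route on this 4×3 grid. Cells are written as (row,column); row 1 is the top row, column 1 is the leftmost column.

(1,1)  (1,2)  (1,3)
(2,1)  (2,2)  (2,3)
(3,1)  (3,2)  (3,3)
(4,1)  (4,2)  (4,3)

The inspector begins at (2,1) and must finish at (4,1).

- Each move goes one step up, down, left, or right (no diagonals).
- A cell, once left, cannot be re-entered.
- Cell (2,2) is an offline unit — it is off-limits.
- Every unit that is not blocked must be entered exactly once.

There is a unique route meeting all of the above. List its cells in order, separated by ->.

(2,1) -> (1,1) -> (1,2) -> (1,3) -> (2,3) -> (3,3) -> (4,3) -> (4,2) -> (3,2) -> (3,1) -> (4,1)

Need to visit all 11 open cells exactly once, starting at (2,1) and ending at (4,1).
Cell (1,1) has only two open neighbours ((2,1) and (1,2)), so the path must pass straight through it: one of those is the cell it's entered from and the other is where it exits.
Route from (2,1): up to (1,1), 2× right (reaching (1,3)), 3× down (reaching (4,3)), left to (4,2), up to (3,2), left to (3,1), down to (4,1) — 10 moves in all.
Check: all 11 open cells covered.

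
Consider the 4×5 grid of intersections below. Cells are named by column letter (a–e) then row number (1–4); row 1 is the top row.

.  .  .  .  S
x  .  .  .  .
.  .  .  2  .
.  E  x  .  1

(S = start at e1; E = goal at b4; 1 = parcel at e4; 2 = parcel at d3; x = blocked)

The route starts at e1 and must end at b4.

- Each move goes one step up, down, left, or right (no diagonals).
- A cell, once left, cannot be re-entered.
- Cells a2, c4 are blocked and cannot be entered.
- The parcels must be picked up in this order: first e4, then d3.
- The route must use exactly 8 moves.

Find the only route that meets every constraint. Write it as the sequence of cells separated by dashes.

The waypoints must appear in the order e4, d3, with no cell reused.
Route from e1: 3× down (reaching e4), left to d4, up to d3, 2× left (reaching b3), down to b4 — 8 moves in all.
Check: order respected (1 at step 3, 2 at step 5); 8 moves as required.

e1 - e2 - e3 - e4 - d4 - d3 - c3 - b3 - b4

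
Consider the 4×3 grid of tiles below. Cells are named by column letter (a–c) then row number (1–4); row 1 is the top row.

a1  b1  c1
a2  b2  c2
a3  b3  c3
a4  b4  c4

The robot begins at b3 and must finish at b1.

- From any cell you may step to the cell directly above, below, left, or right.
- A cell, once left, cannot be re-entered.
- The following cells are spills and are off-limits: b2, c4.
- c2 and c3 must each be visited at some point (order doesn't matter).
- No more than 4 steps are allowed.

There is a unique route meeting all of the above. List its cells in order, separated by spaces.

b3 c3 c2 c1 b1

The 4-move cap with required stops at c2, c3 leaves no slack for detours.
Route from b3: right to c3, 2× up (reaching c1), left to b1 — 4 moves in all.
Check: all required cells visited; 4 ≤ 4 moves.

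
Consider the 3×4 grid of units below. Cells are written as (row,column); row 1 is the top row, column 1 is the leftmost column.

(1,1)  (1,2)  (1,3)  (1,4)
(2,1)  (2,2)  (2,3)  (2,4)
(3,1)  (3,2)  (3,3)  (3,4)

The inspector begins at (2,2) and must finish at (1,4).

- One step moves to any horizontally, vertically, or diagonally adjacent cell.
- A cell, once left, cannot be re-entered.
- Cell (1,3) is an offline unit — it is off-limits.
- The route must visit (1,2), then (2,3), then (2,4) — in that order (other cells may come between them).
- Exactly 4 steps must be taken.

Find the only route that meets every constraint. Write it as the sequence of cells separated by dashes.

The waypoints must appear in the order (1,2), (2,3), (2,4), with no cell reused.
Route from (2,2): up to (1,2), down-right to (2,3), right to (2,4), up to (1,4) — 4 moves in all.
Check: order respected ((1,2) at step 1, (2,3) at step 2, (2,4) at step 3); 4 moves as required.

(2,2) - (1,2) - (2,3) - (2,4) - (1,4)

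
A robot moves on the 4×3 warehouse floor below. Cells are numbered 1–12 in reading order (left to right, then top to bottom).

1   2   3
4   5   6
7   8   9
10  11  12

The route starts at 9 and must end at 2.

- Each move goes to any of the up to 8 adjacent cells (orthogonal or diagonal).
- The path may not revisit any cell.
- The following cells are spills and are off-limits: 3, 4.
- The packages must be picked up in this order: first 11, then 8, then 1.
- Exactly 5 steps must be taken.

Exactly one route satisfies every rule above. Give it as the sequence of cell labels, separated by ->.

The waypoints must appear in the order 11, 8, 1, with no cell reused.
Route from 9: down-left 1 to 11, up 2 to 5, up-left 1 to 1, right 1 to 2 — 5 moves in all.
Check: order respected (11 at step 1, 8 at step 2, 1 at step 4); 5 moves as required.

9 -> 11 -> 8 -> 5 -> 1 -> 2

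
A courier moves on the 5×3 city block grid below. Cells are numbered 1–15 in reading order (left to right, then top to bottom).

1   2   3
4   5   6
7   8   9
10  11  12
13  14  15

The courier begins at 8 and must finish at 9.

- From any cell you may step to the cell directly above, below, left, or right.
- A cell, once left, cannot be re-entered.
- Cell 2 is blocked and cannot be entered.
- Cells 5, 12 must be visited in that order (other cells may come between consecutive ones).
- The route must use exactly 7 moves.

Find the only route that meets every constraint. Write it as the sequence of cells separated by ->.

8 -> 5 -> 4 -> 7 -> 10 -> 11 -> 12 -> 9

The waypoints must appear in the order 5, 12, with no cell reused.
Route from 8: up to 5, left to 4, 2× down (reaching 10), 2× right (reaching 12), up to 9 — 7 moves in all.
Check: order respected (5 at step 1, 12 at step 6); 7 moves as required.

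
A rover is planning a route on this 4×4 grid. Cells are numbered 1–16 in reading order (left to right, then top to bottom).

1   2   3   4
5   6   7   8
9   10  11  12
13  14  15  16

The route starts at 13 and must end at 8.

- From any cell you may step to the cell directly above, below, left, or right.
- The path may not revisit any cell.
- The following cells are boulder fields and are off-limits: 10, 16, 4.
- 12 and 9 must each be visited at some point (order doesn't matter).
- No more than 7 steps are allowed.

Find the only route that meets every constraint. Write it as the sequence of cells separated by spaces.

13 9 5 6 7 11 12 8

Any route must reach 12 and 9 and still end at 8 within 7 moves, so the order of the required stops is forced.
Route from 13: up 2 to 5, right 2 to 7, down 1 to 11, right 1 to 12, up 1 to 8 — 7 moves in all.
Check: all required cells visited; 7 ≤ 7 moves.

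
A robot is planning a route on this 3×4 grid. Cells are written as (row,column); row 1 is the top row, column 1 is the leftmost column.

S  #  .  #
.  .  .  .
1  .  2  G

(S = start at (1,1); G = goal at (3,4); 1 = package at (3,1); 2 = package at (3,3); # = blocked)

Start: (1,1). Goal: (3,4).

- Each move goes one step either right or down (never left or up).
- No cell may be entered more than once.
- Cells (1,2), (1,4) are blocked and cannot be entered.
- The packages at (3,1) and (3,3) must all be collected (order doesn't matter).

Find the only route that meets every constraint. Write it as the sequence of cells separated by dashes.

Moves only go right or down, so the column and row indices never decrease.
Route from (1,1): down 2 to (3,1), right 3 to (3,4) — 5 moves in all.
Check: all required cells visited.

(1,1) - (2,1) - (3,1) - (3,2) - (3,3) - (3,4)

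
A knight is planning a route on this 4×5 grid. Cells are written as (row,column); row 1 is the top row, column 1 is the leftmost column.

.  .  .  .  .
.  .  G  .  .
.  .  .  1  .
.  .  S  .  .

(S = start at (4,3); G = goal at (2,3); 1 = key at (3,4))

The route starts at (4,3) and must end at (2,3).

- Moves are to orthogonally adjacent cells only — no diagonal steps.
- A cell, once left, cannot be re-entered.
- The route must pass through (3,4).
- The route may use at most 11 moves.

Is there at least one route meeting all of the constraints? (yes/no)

One route that works: (4,3) → (3,3) → (3,4) → (2,4) → (2,3).

yes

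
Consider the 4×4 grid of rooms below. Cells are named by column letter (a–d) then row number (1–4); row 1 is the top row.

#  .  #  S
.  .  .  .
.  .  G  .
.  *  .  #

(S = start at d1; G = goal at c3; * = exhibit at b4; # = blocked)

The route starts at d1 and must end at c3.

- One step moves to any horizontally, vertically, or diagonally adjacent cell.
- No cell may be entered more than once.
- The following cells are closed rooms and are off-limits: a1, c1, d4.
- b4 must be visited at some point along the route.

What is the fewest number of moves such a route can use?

4

Any route passes through b4 somewhere between d1 and c3. Summing Chebyshev distances along the two legs (d1 → b4 → c3) gives a lower bound of 3 + 1 = 4 moves.
A route of 4 moves achieves this: d1 → c2 → b3 → b4 → c3.
Since 4 matches the lower bound, it is optimal.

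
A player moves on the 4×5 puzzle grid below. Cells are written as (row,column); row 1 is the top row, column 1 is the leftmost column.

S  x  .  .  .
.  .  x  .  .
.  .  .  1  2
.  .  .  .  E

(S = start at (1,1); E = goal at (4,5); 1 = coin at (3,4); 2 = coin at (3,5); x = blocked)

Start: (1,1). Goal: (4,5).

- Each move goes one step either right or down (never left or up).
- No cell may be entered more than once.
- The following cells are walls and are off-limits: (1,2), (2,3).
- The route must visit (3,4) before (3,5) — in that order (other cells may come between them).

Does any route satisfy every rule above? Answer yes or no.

yes

One route that works: (1,1) → (2,1) → (3,1) → (3,2) → (3,3) → (3,4) → (3,5) → (4,5).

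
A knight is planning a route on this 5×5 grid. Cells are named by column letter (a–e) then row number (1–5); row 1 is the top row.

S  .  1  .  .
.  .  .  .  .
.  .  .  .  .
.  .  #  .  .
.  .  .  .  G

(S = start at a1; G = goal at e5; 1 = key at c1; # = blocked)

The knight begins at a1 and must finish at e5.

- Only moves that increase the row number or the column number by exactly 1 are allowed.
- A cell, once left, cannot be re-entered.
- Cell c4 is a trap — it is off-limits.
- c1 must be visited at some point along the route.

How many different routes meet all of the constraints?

A right/down-only route from a1 to e5 makes exactly 4 down-moves and 4 right-moves in some order.
With no other constraints that would be C(8,4) = 70 routes.
Split at c1 and multiply the segment counts (each segment already excludes blocked cells): a1→c1: 1; c1→e5: 12; product = 12.
That gives 12 routes.

12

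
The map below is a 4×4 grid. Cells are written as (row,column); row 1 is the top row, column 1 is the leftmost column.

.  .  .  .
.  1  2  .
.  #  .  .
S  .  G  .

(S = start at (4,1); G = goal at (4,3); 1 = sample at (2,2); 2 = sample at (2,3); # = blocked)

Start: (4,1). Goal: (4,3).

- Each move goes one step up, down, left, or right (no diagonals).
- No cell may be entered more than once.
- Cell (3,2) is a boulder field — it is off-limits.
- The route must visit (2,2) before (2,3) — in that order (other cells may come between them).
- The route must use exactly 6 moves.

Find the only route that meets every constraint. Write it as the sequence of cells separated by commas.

The waypoints must appear in the order (2,2), (2,3), with no cell reused.
Route from (4,1): up 2 to (2,1), right 2 to (2,3), down 2 to (4,3) — 6 moves in all.
Check: order respected (1 at step 3, 2 at step 4); 6 moves as required.

(4,1), (3,1), (2,1), (2,2), (2,3), (3,3), (4,3)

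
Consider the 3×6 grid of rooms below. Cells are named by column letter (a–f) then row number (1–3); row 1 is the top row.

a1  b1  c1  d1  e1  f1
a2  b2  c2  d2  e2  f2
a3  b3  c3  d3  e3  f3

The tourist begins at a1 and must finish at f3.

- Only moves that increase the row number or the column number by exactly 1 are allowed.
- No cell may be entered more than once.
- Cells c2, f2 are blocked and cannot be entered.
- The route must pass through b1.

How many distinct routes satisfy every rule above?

4

A right/down-only route from a1 to f3 makes exactly 2 down-moves and 5 right-moves in some order.
With no other constraints that would be C(7,2) = 21 routes.
Split at b1 and multiply the segment counts (each segment already excludes blocked cells): a1→b1: 1; b1→f3: 4; product = 4.
That gives 4 routes.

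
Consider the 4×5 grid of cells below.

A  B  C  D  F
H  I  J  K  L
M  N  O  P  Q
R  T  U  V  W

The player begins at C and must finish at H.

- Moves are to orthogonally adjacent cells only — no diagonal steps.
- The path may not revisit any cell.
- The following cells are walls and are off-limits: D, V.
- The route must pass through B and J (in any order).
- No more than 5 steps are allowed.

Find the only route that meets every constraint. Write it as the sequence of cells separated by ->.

Any route must reach B and J and still end at H within 5 moves, so the order of the required stops is forced.
Route from C: down to J, left to I, up to B, left to A, down to H — 5 moves in all.
Check: all required cells visited; 5 ≤ 5 moves.

C -> J -> I -> B -> A -> H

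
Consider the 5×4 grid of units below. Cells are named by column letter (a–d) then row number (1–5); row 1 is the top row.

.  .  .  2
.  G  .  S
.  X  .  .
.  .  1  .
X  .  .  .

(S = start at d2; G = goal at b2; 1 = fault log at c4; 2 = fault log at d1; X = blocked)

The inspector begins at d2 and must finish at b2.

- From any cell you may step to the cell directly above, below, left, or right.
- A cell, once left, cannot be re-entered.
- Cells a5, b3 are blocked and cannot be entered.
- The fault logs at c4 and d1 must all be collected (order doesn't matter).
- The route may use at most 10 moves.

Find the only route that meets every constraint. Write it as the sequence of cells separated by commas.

The 10-move cap with required stops at c4, d1 leaves no slack for detours.
Route from d2: up 1 to d1, left 1 to c1, down 3 to c4, left 2 to a4, up 2 to a2, right 1 to b2 — 10 moves in all.
Check: all required cells visited; 10 ≤ 10 moves.

d2, d1, c1, c2, c3, c4, b4, a4, a3, a2, b2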